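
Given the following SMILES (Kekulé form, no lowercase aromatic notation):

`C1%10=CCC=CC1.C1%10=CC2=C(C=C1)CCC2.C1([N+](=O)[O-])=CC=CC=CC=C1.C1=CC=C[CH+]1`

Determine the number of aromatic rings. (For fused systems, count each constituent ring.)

The SMILES encodes a six-membered carbon ring with two isolated C=C double bonds and two sp³ carbons; a six-membered carbon ring with three alternating C=C double bonds, fused to a saturated five-membered carbon ring; an eight-membered carbon ring with four alternating C=C double bonds; a five-membered all-carbon ring bearing a positive charge on one carbon, with two C=C double bonds.
The 6-membered ring has two sp³ carbons, so it is not fully conjugated — not aromatic (1,4-cyclohexadiene).
The second 6-membered ring is planar and fully conjugated; 3 ring double bonds give 6 π electrons. Since 6 = 4n+2 (n=1), it is aromatic (benzene ring).
The 5-membered ring has three sp³ carbons, so it is not fully conjugated — not aromatic (cyclopentane ring).
The 8-membered ring has only sp² ring atoms; a planar conformation would have a fully conjugated π system of 8 electrons. But 8 = 4(2), which is 4n not 4n+2, so it is not aromatic (cyclooctatetraene) — cyclooctatetraene distorts into a non-planar tub to avoid antiaromaticity.
The second 5-membered ring has only sp² ring atoms; a planar conformation would have a fully conjugated π system of 4 electrons. But 4 = 4(1), which is 4n not 4n+2, so it is not aromatic (cyclopentadienyl cation).
1 of the 5 rings is aromatic. Total: 1.

1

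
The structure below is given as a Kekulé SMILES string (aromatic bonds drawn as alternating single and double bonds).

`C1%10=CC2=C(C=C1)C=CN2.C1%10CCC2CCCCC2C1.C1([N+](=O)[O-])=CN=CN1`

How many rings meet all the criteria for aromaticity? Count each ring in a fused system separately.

The SMILES encodes a six-membered carbon ring with three alternating C=C double bonds, fused to a five-membered ring containing one N–H nitrogen and two C=C double bonds; two fused six-membered saturated carbon rings; a five-membered ring with nitrogens at positions 1 and 3 (one bearing H, one in a C=N bond) and two double bonds.
The fused 6/5-membered bicyclic (with one N–H) is a single π system with 9 sp² atoms and 10 π electrons from ring double bonds plus a heteroatom lone pair. 10 = 4(2)+2, so the system is aromatic and both rings count as aromatic (indole).
The 6-membered ring has only sp³ atoms, so it is not fully conjugated — not aromatic (cyclohexane ring).
The second 6-membered ring has only sp³ atoms, so it is not fully conjugated — not aromatic (cyclohexane ring).
The 5-membered ring with two nitrogens (one N–H, one =N–) has a continuous p-orbital overlap around the ring; 2 ring double bonds (4 π electrons) plus a heteroatom lone pair (2) give 6 π electrons. Since 6 = 4n+2 (n=1), it is aromatic (imidazole).
3 of the 5 rings are aromatic. Total: 3.

3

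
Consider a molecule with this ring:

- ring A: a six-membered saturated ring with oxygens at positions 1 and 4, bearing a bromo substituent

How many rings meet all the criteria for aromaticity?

0

Ring A has only sp³ atoms, so it is not fully conjugated — not aromatic (1,4-dioxane).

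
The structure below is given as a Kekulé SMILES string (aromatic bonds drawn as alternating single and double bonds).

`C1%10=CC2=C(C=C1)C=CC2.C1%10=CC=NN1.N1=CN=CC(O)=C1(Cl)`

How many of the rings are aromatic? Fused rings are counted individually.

3

The SMILES encodes a six-membered carbon ring with three alternating C=C double bonds, fused to a five-membered carbon ring containing one C=C double bond and one sp³ carbon; a five-membered ring with two adjacent nitrogens (one bearing H, one in a double bond) and two double bonds; a six-membered ring with nitrogens at positions 1 and 3 and three alternating double bonds.
The 6-membered ring has a continuous p-orbital overlap around the ring; 3 ring double bonds give 6 π electrons. That satisfies 4n+2 with n=1, so it is aromatic (benzene ring).
The 5-membered ring has one sp³ carbon, so it is not fully conjugated — not aromatic (cyclopentene ring).
The 5-membered ring with two adjacent nitrogens (one N–H, one =N–) is planar and fully conjugated; 2 ring double bonds (4 π electrons) plus a heteroatom lone pair (2) give 6 π electrons. That satisfies 4n+2 with n=1, so it is aromatic (pyrazole).
The 6-membered ring with two nitrogens (1,3) is planar and fully conjugated; 3 ring double bonds give 6 π electrons. Since 6 = 4n+2 (n=1), it is aromatic (pyrimidine).
3 of the 4 rings are aromatic. Total: 3.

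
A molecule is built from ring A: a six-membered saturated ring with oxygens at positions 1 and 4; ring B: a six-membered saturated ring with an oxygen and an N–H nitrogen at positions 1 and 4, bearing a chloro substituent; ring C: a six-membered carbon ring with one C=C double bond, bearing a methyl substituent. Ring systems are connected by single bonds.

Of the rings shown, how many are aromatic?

0

Ring A has only sp³ atoms, so it is not fully conjugated — not aromatic (1,4-dioxane).
Ring B has only sp³ atoms, so it is not fully conjugated — not aromatic (morpholine).
Ring C has four sp³ carbons, so it is not fully conjugated — not aromatic (cyclohexene).
No ring is aromatic. Total: 0.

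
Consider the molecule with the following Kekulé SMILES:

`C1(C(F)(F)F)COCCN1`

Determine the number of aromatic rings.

The SMILES encodes a six-membered saturated ring with an oxygen and an N–H nitrogen at positions 1 and 4.
The 6-membered ring with one oxygen and one N–H (1,4) has only sp³ atoms, so it is not fully conjugated — not aromatic (morpholine).

0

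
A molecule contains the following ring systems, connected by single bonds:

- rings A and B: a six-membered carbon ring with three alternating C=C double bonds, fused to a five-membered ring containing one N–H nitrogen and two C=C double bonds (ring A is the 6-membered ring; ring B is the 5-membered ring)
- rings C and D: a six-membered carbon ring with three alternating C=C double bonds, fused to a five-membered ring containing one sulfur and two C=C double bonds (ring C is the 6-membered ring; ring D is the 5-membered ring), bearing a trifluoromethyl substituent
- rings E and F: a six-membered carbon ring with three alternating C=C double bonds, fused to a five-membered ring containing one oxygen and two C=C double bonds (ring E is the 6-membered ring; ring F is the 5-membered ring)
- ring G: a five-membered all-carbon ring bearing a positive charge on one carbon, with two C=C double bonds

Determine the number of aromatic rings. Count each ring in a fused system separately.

6

Rings A and B form a fused bicyclic system (with one N–H) with 9 sp² atoms and 10 π electrons from ring double bonds plus a heteroatom lone pair. 10 = 4(2)+2, so the system is aromatic and both rings count as aromatic (indole).
Rings C and D form a fused bicyclic system (with one sulfur) with 9 sp² atoms and 10 π electrons from ring double bonds plus a heteroatom lone pair. 10 = 4(2)+2, so the system is aromatic and both rings count as aromatic (benzothiophene).
Rings E and F form a fused bicyclic system (with one oxygen) with 9 sp² atoms and 10 π electrons from ring double bonds plus a heteroatom lone pair. 10 = 4(2)+2, so the system is aromatic and both rings count as aromatic (benzofuran).
Ring G has only sp² ring atoms; a planar conformation would have a fully conjugated π system of 4 electrons. But 4 = 4(1), which is 4n not 4n+2, so ring G is not aromatic (cyclopentadienyl cation).
Aromatic: A, B, C, D, E, F. Total: 6.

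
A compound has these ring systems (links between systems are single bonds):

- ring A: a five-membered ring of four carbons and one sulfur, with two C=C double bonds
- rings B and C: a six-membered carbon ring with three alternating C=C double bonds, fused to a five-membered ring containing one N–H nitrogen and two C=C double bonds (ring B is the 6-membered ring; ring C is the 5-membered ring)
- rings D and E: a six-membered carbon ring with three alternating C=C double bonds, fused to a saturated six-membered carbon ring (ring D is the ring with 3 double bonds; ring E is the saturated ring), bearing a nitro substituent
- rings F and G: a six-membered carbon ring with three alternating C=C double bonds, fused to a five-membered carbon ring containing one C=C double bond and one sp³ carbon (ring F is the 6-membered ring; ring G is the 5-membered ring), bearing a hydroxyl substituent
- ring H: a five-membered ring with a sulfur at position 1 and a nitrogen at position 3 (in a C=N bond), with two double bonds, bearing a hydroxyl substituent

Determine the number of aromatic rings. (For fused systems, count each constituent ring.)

6

Ring A has a continuous p-orbital overlap around the ring; 2 ring double bonds (4 π electrons) plus a heteroatom lone pair (2) give 6 π electrons. Since 6 = 4n+2 (n=1), ring A is aromatic (thiophene).
Rings B and C form a fused bicyclic system (with one N–H) with 9 sp² atoms and 10 π electrons from ring double bonds plus a heteroatom lone pair. 10 = 4(2)+2, so the system is aromatic and both rings count as aromatic (indole).
Ring D is fully conjugated (every ring atom contributes a p orbital); 3 ring double bonds give 6 π electrons. That satisfies 4n+2 with n=1, so ring D is aromatic (benzene ring).
Ring E has four sp³ carbons, so it is not fully conjugated — not aromatic (cyclohexane ring).
Ring F is planar and fully conjugated; 3 ring double bonds give 6 π electrons. Since 6 = 4n+2 (n=1), ring F is aromatic (benzene ring).
Ring G has one sp³ carbon, so it is not fully conjugated — not aromatic (cyclopentene ring).
Ring H is fully conjugated (every ring atom contributes a p orbital); 2 ring double bonds (4 π electrons) plus a heteroatom lone pair (2) give 6 π electrons. 6 = 4(1)+2, so ring H is aromatic (thiazole).
Aromatic: A, B, C, D, F, H. Total: 6.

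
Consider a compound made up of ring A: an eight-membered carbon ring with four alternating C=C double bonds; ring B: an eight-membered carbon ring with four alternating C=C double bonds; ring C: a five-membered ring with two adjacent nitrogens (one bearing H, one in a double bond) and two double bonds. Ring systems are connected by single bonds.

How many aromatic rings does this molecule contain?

Ring A has only sp² ring atoms; a planar conformation would have a fully conjugated π system of 8 electrons. But 8 = 4(2), which is 4n not 4n+2, so ring A is not aromatic (cyclooctatetraene) — cyclooctatetraene distorts into a non-planar tub to avoid antiaromaticity.
Ring B has only sp² ring atoms; a planar conformation would have a fully conjugated π system of 8 electrons. But 8 = 4(2), which is 4n not 4n+2, so ring B is not aromatic (cyclooctatetraene) — cyclooctatetraene distorts into a non-planar tub to avoid antiaromaticity.
Ring C is fully conjugated (every ring atom contributes a p orbital); 2 ring double bonds (4 π electrons) plus a heteroatom lone pair (2) give 6 π electrons. 6 = 4(1)+2, so ring C is aromatic (pyrazole).
Aromatic: C. Total: 1.

1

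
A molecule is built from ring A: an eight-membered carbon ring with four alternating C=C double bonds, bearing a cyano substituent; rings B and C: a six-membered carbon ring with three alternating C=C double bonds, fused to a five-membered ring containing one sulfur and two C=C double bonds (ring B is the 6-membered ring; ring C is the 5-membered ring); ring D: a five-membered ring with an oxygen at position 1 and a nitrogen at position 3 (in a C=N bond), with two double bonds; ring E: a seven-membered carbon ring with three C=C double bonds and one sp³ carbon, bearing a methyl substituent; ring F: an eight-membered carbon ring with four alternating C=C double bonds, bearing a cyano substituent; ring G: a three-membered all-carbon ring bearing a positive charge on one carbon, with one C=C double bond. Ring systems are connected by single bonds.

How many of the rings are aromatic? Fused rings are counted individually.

4

Ring A has only sp² ring atoms; a planar conformation would have a fully conjugated π system of 8 electrons. But 8 = 4(2), which is 4n not 4n+2, so ring A is not aromatic (cyclooctatetraene) — cyclooctatetraene distorts into a non-planar tub to avoid antiaromaticity.
Rings B and C form a fused bicyclic system (with one sulfur) with 9 sp² atoms and 10 π electrons from ring double bonds plus a heteroatom lone pair. 10 = 4(2)+2, so the system is aromatic and both rings count as aromatic (benzothiophene).
Ring D is planar and fully conjugated; 2 ring double bonds (4 π electrons) plus a heteroatom lone pair (2) give 6 π electrons. Since 6 = 4n+2 (n=1), ring D is aromatic (oxazole).
Ring E has one sp³ carbon, so it is not fully conjugated — not aromatic (cycloheptatriene).
Ring F has only sp² ring atoms; a planar conformation would have a fully conjugated π system of 8 electrons. But 8 = 4(2), which is 4n not 4n+2, so ring F is not aromatic (cyclooctatetraene) — cyclooctatetraene distorts into a non-planar tub to avoid antiaromaticity.
Ring G is fully conjugated (every ring atom contributes a p orbital); 1 ring double bond (2 π electrons) plus the carbocation's empty p orbital (0, but keeps the ring conjugated) give 2 π electrons. That satisfies 4n+2 with n=0, so ring G is aromatic (cyclopropenyl cation).
Aromatic: B, C, D, G. Total: 4.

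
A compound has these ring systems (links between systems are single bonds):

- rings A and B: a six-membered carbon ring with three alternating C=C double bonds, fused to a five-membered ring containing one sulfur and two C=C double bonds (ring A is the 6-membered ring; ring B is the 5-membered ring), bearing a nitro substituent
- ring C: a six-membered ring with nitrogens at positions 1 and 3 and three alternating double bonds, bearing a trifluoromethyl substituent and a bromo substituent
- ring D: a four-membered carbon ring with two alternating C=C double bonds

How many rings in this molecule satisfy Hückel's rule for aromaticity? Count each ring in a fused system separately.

Rings A and B form a fused bicyclic system (with one sulfur) with 9 sp² atoms and 10 π electrons from ring double bonds plus a heteroatom lone pair. 10 = 4(2)+2, so the system is aromatic and both rings count as aromatic (benzothiophene).
Ring C is planar and fully conjugated; 3 ring double bonds give 6 π electrons. 6 = 4(1)+2, so ring C is aromatic (pyrimidine).
Ring D has only sp² ring atoms; a planar conformation would have a fully conjugated π system of 4 electrons. But 4 = 4(1), which is 4n not 4n+2, so ring D is not aromatic (cyclobutadiene) — cyclobutadiene is antiaromatic and distorts to a rectangle.
Aromatic: A, B, C. Total: 3.

3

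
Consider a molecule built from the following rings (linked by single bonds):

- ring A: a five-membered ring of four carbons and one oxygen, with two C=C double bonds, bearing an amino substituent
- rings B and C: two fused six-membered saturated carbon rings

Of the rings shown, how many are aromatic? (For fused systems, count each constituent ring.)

1

Ring A has a continuous p-orbital overlap around the ring; 2 ring double bonds (4 π electrons) plus a heteroatom lone pair (2) give 6 π electrons. 6 = 4(1)+2, so ring A is aromatic (furan).
Ring B has only sp³ atoms, so it is not fully conjugated — not aromatic (cyclohexane ring).
Ring C has only sp³ atoms, so it is not fully conjugated — not aromatic (cyclohexane ring).
Aromatic: A. Total: 1.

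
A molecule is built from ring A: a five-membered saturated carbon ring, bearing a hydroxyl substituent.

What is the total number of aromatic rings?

Ring A has only sp³ atoms, so it is not fully conjugated — not aromatic (cyclopentane).

0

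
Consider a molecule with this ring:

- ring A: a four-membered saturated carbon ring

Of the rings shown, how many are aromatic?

0

Ring A has only sp³ atoms, so it is not fully conjugated — not aromatic (cyclobutane).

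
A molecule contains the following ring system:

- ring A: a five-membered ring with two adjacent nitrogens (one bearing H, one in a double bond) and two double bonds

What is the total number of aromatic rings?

Ring A is fully conjugated (every ring atom contributes a p orbital); 2 ring double bonds (4 π electrons) plus a heteroatom lone pair (2) give 6 π electrons. That satisfies 4n+2 with n=1, so ring A is aromatic (pyrazole).

1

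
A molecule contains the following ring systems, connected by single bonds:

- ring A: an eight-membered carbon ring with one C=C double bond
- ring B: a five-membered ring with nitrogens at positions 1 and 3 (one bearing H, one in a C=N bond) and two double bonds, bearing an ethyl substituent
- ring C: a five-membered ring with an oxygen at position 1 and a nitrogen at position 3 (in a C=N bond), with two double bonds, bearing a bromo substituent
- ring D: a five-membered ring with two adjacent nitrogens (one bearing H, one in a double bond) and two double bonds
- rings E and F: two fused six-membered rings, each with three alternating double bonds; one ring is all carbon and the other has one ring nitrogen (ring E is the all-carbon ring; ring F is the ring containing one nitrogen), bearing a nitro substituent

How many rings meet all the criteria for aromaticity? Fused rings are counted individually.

5

Ring A has six sp³ carbons, so it is not fully conjugated — not aromatic (cyclooctene).
Ring B is fully conjugated (every ring atom contributes a p orbital); 2 ring double bonds (4 π electrons) plus a heteroatom lone pair (2) give 6 π electrons. Since 6 = 4n+2 (n=1), ring B is aromatic (imidazole).
Ring C is fully conjugated (every ring atom contributes a p orbital); 2 ring double bonds (4 π electrons) plus a heteroatom lone pair (2) give 6 π electrons. That satisfies 4n+2 with n=1, so ring C is aromatic (oxazole).
Ring D is fully conjugated (every ring atom contributes a p orbital); 2 ring double bonds (4 π electrons) plus a heteroatom lone pair (2) give 6 π electrons. That satisfies 4n+2 with n=1, so ring D is aromatic (pyrazole).
Rings E and F form a fused bicyclic system (with one nitrogen) with 10 sp² atoms and 10 π electrons from ring double bonds. 10 = 4(2)+2, so the system is aromatic and both rings count as aromatic (quinoline).
Aromatic: B, C, D, E, F. Total: 5.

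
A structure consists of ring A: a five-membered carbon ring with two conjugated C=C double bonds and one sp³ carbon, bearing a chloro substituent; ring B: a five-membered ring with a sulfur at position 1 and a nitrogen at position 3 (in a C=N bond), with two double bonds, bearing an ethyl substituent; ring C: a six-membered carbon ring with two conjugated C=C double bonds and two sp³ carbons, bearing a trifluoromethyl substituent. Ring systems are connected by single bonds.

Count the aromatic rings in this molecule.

Ring A has one sp³ carbon, so it is not fully conjugated — not aromatic (cyclopentadiene).
Ring B is fully conjugated (every ring atom contributes a p orbital); 2 ring double bonds (4 π electrons) plus a heteroatom lone pair (2) give 6 π electrons. That satisfies 4n+2 with n=1, so ring B is aromatic (thiazole).
Ring C has two sp³ carbons, so it is not fully conjugated — not aromatic (1,3-cyclohexadiene).
Aromatic: B. Total: 1.

1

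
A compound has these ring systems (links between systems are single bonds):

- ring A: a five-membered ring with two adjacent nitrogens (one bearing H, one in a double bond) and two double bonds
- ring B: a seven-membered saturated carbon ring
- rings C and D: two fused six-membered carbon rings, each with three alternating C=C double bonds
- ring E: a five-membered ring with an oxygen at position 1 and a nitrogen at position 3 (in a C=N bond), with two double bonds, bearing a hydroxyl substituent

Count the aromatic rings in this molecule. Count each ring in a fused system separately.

Ring A is planar and fully conjugated; 2 ring double bonds (4 π electrons) plus a heteroatom lone pair (2) give 6 π electrons. 6 = 4(1)+2, so ring A is aromatic (pyrazole).
Ring B has only sp³ atoms, so it is not fully conjugated — not aromatic (cycloheptane).
Rings C and D form a fused bicyclic system with 10 sp² atoms and 10 π electrons from ring double bonds. 10 = 4(2)+2, so the system is aromatic and both rings count as aromatic (naphthalene).
Ring E is fully conjugated (every ring atom contributes a p orbital); 2 ring double bonds (4 π electrons) plus a heteroatom lone pair (2) give 6 π electrons. 6 = 4(1)+2, so ring E is aromatic (oxazole).
Aromatic: A, C, D, E. Total: 4.

4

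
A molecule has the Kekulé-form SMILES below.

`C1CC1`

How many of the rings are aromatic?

0

The SMILES encodes a three-membered saturated carbon ring.
The 3-membered ring has only sp³ atoms, so it is not fully conjugated — not aromatic (cyclopropane).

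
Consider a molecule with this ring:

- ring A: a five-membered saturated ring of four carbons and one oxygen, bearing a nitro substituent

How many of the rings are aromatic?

0

Ring A has only sp³ atoms, so it is not fully conjugated — not aromatic (tetrahydrofuran).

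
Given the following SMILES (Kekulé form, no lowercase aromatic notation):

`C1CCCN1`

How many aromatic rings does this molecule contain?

0

The SMILES encodes a five-membered saturated ring of four carbons and one N–H nitrogen.
The 5-membered ring with one N–H has only sp³ atoms, so it is not fully conjugated — not aromatic (pyrrolidine).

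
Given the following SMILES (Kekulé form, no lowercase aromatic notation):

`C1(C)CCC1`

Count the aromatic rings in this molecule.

0

The SMILES encodes a four-membered saturated carbon ring.
The 4-membered ring has only sp³ atoms, so it is not fully conjugated — not aromatic (cyclobutane).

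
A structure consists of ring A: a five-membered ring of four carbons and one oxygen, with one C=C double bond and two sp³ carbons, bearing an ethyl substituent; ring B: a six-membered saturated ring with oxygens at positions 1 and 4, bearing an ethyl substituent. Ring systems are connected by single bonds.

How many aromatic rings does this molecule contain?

0

Ring A has two sp³ carbons, so it is not fully conjugated — not aromatic (2,3-dihydrofuran).
Ring B has only sp³ atoms, so it is not fully conjugated — not aromatic (1,4-dioxane).
No ring is aromatic. Total: 0.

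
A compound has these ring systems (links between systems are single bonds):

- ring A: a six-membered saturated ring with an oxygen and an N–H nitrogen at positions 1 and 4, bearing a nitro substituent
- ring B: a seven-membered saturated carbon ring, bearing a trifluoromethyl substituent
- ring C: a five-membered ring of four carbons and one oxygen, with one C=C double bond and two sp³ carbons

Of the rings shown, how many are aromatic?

Ring A has only sp³ atoms, so it is not fully conjugated — not aromatic (morpholine).
Ring B has only sp³ atoms, so it is not fully conjugated — not aromatic (cycloheptane).
Ring C has two sp³ carbons, so it is not fully conjugated — not aromatic (2,3-dihydrofuran).
No ring is aromatic. Total: 0.

0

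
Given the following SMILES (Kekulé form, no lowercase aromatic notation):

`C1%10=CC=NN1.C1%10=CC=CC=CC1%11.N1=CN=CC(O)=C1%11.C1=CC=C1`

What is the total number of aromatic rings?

The SMILES encodes a five-membered ring with two adjacent nitrogens (one bearing H, one in a double bond) and two double bonds; a seven-membered carbon ring with three C=C double bonds and one sp³ carbon; a six-membered ring with nitrogens at positions 1 and 3 and three alternating double bonds; a four-membered carbon ring with two alternating C=C double bonds.
The 5-membered ring with two adjacent nitrogens (one N–H, one =N–) is planar and fully conjugated; 2 ring double bonds (4 π electrons) plus a heteroatom lone pair (2) give 6 π electrons. Since 6 = 4n+2 (n=1), it is aromatic (pyrazole).
The 7-membered ring has one sp³ carbon, so it is not fully conjugated — not aromatic (cycloheptatriene).
The 6-membered ring with two nitrogens (1,3) is planar and fully conjugated; 3 ring double bonds give 6 π electrons. 6 = 4(1)+2, so it is aromatic (pyrimidine).
The 4-membered ring has only sp² ring atoms; a planar conformation would have a fully conjugated π system of 4 electrons. But 4 = 4(1), which is 4n not 4n+2, so it is not aromatic (cyclobutadiene) — cyclobutadiene is antiaromatic and distorts to a rectangle.
2 of the 4 rings are aromatic. Total: 2.

2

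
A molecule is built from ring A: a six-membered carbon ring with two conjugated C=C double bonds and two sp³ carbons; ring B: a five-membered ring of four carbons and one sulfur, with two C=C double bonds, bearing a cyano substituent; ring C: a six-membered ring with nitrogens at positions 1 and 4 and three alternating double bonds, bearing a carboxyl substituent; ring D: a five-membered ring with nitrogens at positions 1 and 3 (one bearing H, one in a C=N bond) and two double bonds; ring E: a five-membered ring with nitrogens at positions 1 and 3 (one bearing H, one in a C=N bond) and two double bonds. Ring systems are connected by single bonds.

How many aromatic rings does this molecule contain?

4

Ring A has two sp³ carbons, so it is not fully conjugated — not aromatic (1,3-cyclohexadiene).
Ring B has a continuous p-orbital overlap around the ring; 2 ring double bonds (4 π electrons) plus a heteroatom lone pair (2) give 6 π electrons. Since 6 = 4n+2 (n=1), ring B is aromatic (thiophene).
Ring C has a continuous p-orbital overlap around the ring; 3 ring double bonds give 6 π electrons. Since 6 = 4n+2 (n=1), ring C is aromatic (pyrazine).
Ring D is fully conjugated (every ring atom contributes a p orbital); 2 ring double bonds (4 π electrons) plus a heteroatom lone pair (2) give 6 π electrons. Since 6 = 4n+2 (n=1), ring D is aromatic (imidazole).
Ring E is planar and fully conjugated; 2 ring double bonds (4 π electrons) plus a heteroatom lone pair (2) give 6 π electrons. That satisfies 4n+2 with n=1, so ring E is aromatic (imidazole).
Aromatic: B, C, D, E. Total: 4.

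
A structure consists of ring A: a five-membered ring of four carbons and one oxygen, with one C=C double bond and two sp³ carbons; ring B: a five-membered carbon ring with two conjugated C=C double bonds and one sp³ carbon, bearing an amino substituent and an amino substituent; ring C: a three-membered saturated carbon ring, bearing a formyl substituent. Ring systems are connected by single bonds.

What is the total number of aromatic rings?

Ring A has two sp³ carbons, so it is not fully conjugated — not aromatic (2,3-dihydrofuran).
Ring B has one sp³ carbon, so it is not fully conjugated — not aromatic (cyclopentadiene).
Ring C has only sp³ atoms, so it is not fully conjugated — not aromatic (cyclopropane).
No ring is aromatic. Total: 0.

0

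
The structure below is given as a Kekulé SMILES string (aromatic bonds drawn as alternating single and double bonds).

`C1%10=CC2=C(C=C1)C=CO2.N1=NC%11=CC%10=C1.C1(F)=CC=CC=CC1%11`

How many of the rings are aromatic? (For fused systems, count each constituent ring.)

The SMILES encodes a six-membered carbon ring with three alternating C=C double bonds, fused to a five-membered ring containing one oxygen and two C=C double bonds; a six-membered ring with two adjacent nitrogens and three alternating double bonds; a seven-membered carbon ring with three C=C double bonds and one sp³ carbon.
The fused 6/5-membered bicyclic (with one oxygen) is a single π system with 9 sp² atoms and 10 π electrons from ring double bonds plus a heteroatom lone pair. 10 = 4(2)+2, so the system is aromatic and both rings count as aromatic (benzofuran).
The 6-membered ring with two nitrogens (1,2) is fully conjugated (every ring atom contributes a p orbital); 3 ring double bonds give 6 π electrons. That satisfies 4n+2 with n=1, so it is aromatic (pyridazine).
The 7-membered ring has one sp³ carbon, so it is not fully conjugated — not aromatic (cycloheptatriene).
3 of the 4 rings are aromatic. Total: 3.

3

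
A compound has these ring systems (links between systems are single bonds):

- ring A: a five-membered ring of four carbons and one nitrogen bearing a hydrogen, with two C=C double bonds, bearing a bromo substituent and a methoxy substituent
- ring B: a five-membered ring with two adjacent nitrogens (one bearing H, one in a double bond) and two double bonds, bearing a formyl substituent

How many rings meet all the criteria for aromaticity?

Ring A is fully conjugated (every ring atom contributes a p orbital); 2 ring double bonds (4 π electrons) plus a heteroatom lone pair (2) give 6 π electrons. Since 6 = 4n+2 (n=1), ring A is aromatic (pyrrole).
Ring B is planar and fully conjugated; 2 ring double bonds (4 π electrons) plus a heteroatom lone pair (2) give 6 π electrons. That satisfies 4n+2 with n=1, so ring B is aromatic (pyrazole).
Aromatic: A, B. Total: 2.

2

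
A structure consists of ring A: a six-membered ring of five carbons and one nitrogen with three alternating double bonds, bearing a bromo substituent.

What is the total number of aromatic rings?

Ring A is planar and fully conjugated; 3 ring double bonds give 6 π electrons. 6 = 4(1)+2, so ring A is aromatic (pyridine).

1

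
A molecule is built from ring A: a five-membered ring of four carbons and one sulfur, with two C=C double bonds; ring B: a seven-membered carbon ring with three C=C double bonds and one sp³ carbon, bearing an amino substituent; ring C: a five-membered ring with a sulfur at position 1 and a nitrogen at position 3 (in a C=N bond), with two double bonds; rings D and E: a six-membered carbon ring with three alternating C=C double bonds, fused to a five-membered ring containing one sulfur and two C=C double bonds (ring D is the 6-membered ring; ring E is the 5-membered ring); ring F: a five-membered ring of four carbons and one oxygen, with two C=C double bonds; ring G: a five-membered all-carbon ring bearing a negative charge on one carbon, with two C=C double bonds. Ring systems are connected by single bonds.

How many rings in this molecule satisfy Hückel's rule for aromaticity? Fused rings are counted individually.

Ring A has a continuous p-orbital overlap around the ring; 2 ring double bonds (4 π electrons) plus a heteroatom lone pair (2) give 6 π electrons. 6 = 4(1)+2, so ring A is aromatic (thiophene).
Ring B has one sp³ carbon, so it is not fully conjugated — not aromatic (cycloheptatriene).
Ring C is fully conjugated (every ring atom contributes a p orbital); 2 ring double bonds (4 π electrons) plus a heteroatom lone pair (2) give 6 π electrons. That satisfies 4n+2 with n=1, so ring C is aromatic (thiazole).
Rings D and E form a fused bicyclic system (with one sulfur) with 9 sp² atoms and 10 π electrons from ring double bonds plus a heteroatom lone pair. 10 = 4(2)+2, so the system is aromatic and both rings count as aromatic (benzothiophene).
Ring F is fully conjugated (every ring atom contributes a p orbital); 2 ring double bonds (4 π electrons) plus a heteroatom lone pair (2) give 6 π electrons. Since 6 = 4n+2 (n=1), ring F is aromatic (furan).
Ring G is fully conjugated (every ring atom contributes a p orbital); 2 ring double bonds (4 π electrons) plus the carbanion lone pair (2) give 6 π electrons. 6 = 4(1)+2, so ring G is aromatic (cyclopentadienyl anion).
Aromatic: A, C, D, E, F, G. Total: 6.

6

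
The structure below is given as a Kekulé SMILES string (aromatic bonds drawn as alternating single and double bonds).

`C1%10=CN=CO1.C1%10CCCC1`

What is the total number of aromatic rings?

1

The SMILES encodes a five-membered ring with an oxygen at position 1 and a nitrogen at position 3 (in a C=N bond), with two double bonds; a five-membered saturated carbon ring.
The 5-membered ring with one oxygen and one =N– has a continuous p-orbital overlap around the ring; 2 ring double bonds (4 π electrons) plus a heteroatom lone pair (2) give 6 π electrons. That satisfies 4n+2 with n=1, so it is aromatic (oxazole).
The 5-membered ring has only sp³ atoms, so it is not fully conjugated — not aromatic (cyclopentane).
1 of the 2 rings is aromatic. Total: 1.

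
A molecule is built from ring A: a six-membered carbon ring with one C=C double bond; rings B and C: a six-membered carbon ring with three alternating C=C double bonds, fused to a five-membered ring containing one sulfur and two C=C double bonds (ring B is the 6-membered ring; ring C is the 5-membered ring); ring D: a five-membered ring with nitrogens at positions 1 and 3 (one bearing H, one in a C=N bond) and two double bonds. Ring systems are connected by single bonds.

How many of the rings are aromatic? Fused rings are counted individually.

Ring A has four sp³ carbons, so it is not fully conjugated — not aromatic (cyclohexene).
Rings B and C form a fused bicyclic system (with one sulfur) with 9 sp² atoms and 10 π electrons from ring double bonds plus a heteroatom lone pair. 10 = 4(2)+2, so the system is aromatic and both rings count as aromatic (benzothiophene).
Ring D has a continuous p-orbital overlap around the ring; 2 ring double bonds (4 π electrons) plus a heteroatom lone pair (2) give 6 π electrons. Since 6 = 4n+2 (n=1), ring D is aromatic (imidazole).
Aromatic: B, C, D. Total: 3.

3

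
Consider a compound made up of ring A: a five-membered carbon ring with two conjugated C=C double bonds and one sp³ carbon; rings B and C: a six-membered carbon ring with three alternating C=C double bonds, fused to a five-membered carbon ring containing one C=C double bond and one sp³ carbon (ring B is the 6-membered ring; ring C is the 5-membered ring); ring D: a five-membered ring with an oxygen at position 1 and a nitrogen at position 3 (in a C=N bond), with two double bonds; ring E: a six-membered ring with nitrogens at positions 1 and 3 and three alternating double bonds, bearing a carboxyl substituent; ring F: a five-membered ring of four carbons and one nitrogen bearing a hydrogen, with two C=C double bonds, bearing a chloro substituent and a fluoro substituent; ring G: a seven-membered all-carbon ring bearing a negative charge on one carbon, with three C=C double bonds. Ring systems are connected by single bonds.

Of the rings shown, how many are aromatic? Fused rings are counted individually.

Ring A has one sp³ carbon, so it is not fully conjugated — not aromatic (cyclopentadiene).
Ring B is fully conjugated (every ring atom contributes a p orbital); 3 ring double bonds give 6 π electrons. Since 6 = 4n+2 (n=1), ring B is aromatic (benzene ring).
Ring C has one sp³ carbon, so it is not fully conjugated — not aromatic (cyclopentene ring).
Ring D is planar and fully conjugated; 2 ring double bonds (4 π electrons) plus a heteroatom lone pair (2) give 6 π electrons. Since 6 = 4n+2 (n=1), ring D is aromatic (oxazole).
Ring E is fully conjugated (every ring atom contributes a p orbital); 3 ring double bonds give 6 π electrons. 6 = 4(1)+2, so ring E is aromatic (pyrimidine).
Ring F is planar and fully conjugated; 2 ring double bonds (4 π electrons) plus a heteroatom lone pair (2) give 6 π electrons. Since 6 = 4n+2 (n=1), ring F is aromatic (pyrrole).
Ring G has only sp² ring atoms; a planar conformation would have a fully conjugated π system of 8 electrons. But 8 = 4(2), which is 4n not 4n+2, so ring G is not aromatic (cycloheptatrienyl anion).
Aromatic: B, D, E, F. Total: 4.

4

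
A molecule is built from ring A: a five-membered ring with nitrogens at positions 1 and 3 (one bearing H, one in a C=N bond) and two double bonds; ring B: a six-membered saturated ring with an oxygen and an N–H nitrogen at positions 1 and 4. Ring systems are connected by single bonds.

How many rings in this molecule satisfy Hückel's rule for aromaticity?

1

Ring A is planar and fully conjugated; 2 ring double bonds (4 π electrons) plus a heteroatom lone pair (2) give 6 π electrons. Since 6 = 4n+2 (n=1), ring A is aromatic (imidazole).
Ring B has only sp³ atoms, so it is not fully conjugated — not aromatic (morpholine).
Aromatic: A. Total: 1.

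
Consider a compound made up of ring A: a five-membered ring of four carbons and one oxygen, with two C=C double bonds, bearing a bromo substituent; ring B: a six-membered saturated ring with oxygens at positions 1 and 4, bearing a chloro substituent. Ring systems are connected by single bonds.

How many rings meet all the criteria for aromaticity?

Ring A is fully conjugated (every ring atom contributes a p orbital); 2 ring double bonds (4 π electrons) plus a heteroatom lone pair (2) give 6 π electrons. 6 = 4(1)+2, so ring A is aromatic (furan).
Ring B has only sp³ atoms, so it is not fully conjugated — not aromatic (1,4-dioxane).
Aromatic: A. Total: 1.

1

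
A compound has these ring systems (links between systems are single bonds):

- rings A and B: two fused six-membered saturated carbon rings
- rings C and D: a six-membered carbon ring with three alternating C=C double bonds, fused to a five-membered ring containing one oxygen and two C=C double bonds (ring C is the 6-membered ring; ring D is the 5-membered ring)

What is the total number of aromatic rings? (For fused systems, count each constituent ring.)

2

Ring A has only sp³ atoms, so it is not fully conjugated — not aromatic (cyclohexane ring).
Ring B has only sp³ atoms, so it is not fully conjugated — not aromatic (cyclohexane ring).
Rings C and D form a fused bicyclic system (with one oxygen) with 9 sp² atoms and 10 π electrons from ring double bonds plus a heteroatom lone pair. 10 = 4(2)+2, so the system is aromatic and both rings count as aromatic (benzofuran).
Aromatic: C, D. Total: 2.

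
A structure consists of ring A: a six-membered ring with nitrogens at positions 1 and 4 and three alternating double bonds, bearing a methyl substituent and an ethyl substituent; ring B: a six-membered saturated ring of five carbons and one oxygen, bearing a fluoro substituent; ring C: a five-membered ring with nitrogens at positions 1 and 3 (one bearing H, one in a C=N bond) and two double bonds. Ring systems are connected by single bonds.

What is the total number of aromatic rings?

Ring A is fully conjugated (every ring atom contributes a p orbital); 3 ring double bonds give 6 π electrons. 6 = 4(1)+2, so ring A is aromatic (pyrazine).
Ring B has only sp³ atoms, so it is not fully conjugated — not aromatic (tetrahydropyran).
Ring C is fully conjugated (every ring atom contributes a p orbital); 2 ring double bonds (4 π electrons) plus a heteroatom lone pair (2) give 6 π electrons. That satisfies 4n+2 with n=1, so ring C is aromatic (imidazole).
Aromatic: A, C. Total: 2.

2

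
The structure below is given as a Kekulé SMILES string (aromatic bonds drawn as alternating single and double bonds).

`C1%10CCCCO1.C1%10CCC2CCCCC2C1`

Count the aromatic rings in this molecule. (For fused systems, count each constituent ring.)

0

The SMILES encodes a six-membered saturated ring of five carbons and one oxygen; two fused six-membered saturated carbon rings.
The 6-membered ring with one oxygen has only sp³ atoms, so it is not fully conjugated — not aromatic (tetrahydropyran).
The 6-membered ring has only sp³ atoms, so it is not fully conjugated — not aromatic (cyclohexane ring).
The second 6-membered ring has only sp³ atoms, so it is not fully conjugated — not aromatic (cyclohexane ring).
None of the rings are aromatic. Total: 0.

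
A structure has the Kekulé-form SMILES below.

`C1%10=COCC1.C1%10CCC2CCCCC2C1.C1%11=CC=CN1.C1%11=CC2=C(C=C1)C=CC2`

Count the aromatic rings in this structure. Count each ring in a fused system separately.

The SMILES encodes a five-membered ring of four carbons and one oxygen, with one C=C double bond and two sp³ carbons; two fused six-membered saturated carbon rings; a five-membered ring of four carbons and one nitrogen bearing a hydrogen, with two C=C double bonds; a six-membered carbon ring with three alternating C=C double bonds, fused to a five-membered carbon ring containing one C=C double bond and one sp³ carbon.
The 5-membered ring with one oxygen has two sp³ carbons, so it is not fully conjugated — not aromatic (2,3-dihydrofuran).
The 6-membered ring has only sp³ atoms, so it is not fully conjugated — not aromatic (cyclohexane ring).
The second 6-membered ring has only sp³ atoms, so it is not fully conjugated — not aromatic (cyclohexane ring).
The 5-membered ring with one N–H has a continuous p-orbital overlap around the ring; 2 ring double bonds (4 π electrons) plus a heteroatom lone pair (2) give 6 π electrons. 6 = 4(1)+2, so it is aromatic (pyrrole).
The third 6-membered ring is planar and fully conjugated; 3 ring double bonds give 6 π electrons. That satisfies 4n+2 with n=1, so it is aromatic (benzene ring).
The 5-membered ring has one sp³ carbon, so it is not fully conjugated — not aromatic (cyclopentene ring).
2 of the 6 rings are aromatic. Total: 2.

2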